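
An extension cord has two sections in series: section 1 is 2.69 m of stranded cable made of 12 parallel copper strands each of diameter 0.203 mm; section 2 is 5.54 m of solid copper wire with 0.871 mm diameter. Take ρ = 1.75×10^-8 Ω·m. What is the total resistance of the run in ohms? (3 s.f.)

Section 1: A_strand = π(1.0150e-04)² = 3.237e-08 m²; R₁ = ρL/(N·A_s) = (1.75×10^-8)(2.69)/(12×3.237e-08) = 0.1212 Ω
Section 2: A = π(d/2)² = π(4.3550e-04 m)² = 5.958e-07 m²
R₂ = (1.75×10^-8)(5.54)/(5.958e-07) = 0.1627 Ω
R = R₁ + R₂ = 0.284 Ω

0.284 Ω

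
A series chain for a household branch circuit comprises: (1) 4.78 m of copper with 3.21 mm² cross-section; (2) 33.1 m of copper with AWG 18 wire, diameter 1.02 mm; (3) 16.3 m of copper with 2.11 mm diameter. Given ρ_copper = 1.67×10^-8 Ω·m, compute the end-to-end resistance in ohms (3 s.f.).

Seg 1: A = 3.21 mm² = 3.210e-06 m²
R_1 = (1.67×10^-8)(4.78)/(3.210e-06) = 0.02487 Ω
Seg 2: A = π(1.02/2 mm)² = π(5.1000e-04 m)² = 8.171e-07 m²
R_2 = (1.67×10^-8)(33.1)/(8.171e-07) = 0.6765 Ω
Seg 3: A = π(d/2)² = π(1.0550e-03 m)² = 3.497e-06 m²
R_3 = (1.67×10^-8)(16.3)/(3.497e-06) = 0.07785 Ω
R_total = R_1 + R_2 + R_3 = 0.779 Ω

0.779 Ω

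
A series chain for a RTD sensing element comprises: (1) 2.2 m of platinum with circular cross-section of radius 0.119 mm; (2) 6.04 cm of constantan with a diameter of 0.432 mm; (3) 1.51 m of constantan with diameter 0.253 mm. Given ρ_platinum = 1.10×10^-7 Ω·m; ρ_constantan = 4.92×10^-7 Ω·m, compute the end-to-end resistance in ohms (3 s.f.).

Seg 1: A = πr² = π(1.1900e-04 m)² = 4.449e-08 m²
R_1 = (1.10×10^-7)(2.2)/(4.449e-08) = 5.44 Ω
Seg 2: A = π(d/2)² = π(2.1600e-04 m)² = 1.466e-07 m²
R_2 = (4.92×10^-7)(0.0604)/(1.466e-07) = 0.2027 Ω
Seg 3: A = π(d/2)² = π(1.2650e-04 m)² = 5.027e-08 m²
R_3 = (4.92×10^-7)(1.51)/(5.027e-08) = 14.78 Ω
R_total = R_1 + R_2 + R_3 = 20.4 Ω

20.4 Ω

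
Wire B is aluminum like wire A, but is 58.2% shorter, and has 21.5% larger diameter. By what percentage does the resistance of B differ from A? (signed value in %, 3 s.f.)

R ∝ L/d², so R_B/R_A = (1 − 58.2/100) × (1 + 21.5/100)⁻²
= 0.418 × 0.6774 = 0.2832
(R_B − R_A)/R_A = 0.2832 − 1 = -71.7%

-71.7%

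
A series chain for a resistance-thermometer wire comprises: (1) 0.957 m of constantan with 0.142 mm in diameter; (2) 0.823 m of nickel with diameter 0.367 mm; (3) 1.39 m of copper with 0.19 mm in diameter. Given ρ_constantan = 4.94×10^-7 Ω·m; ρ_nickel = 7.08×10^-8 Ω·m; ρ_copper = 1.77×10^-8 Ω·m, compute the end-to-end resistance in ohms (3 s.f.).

31.3 Ω

Seg 1: A = π(d/2)² = π(7.1000e-05 m)² = 1.584e-08 m²
R_1 = (4.94×10^-7)(0.957)/(1.584e-08) = 29.85 Ω
Seg 2: A = π(d/2)² = π(1.8350e-04 m)² = 1.058e-07 m²
R_2 = (7.08×10^-8)(0.823)/(1.058e-07) = 0.5508 Ω
Seg 3: A = π(d/2)² = π(9.5000e-05 m)² = 2.835e-08 m²
R_3 = (1.77×10^-8)(1.39)/(2.835e-08) = 0.8677 Ω
R_total = R_1 + R_2 + R_3 = 31.3 Ω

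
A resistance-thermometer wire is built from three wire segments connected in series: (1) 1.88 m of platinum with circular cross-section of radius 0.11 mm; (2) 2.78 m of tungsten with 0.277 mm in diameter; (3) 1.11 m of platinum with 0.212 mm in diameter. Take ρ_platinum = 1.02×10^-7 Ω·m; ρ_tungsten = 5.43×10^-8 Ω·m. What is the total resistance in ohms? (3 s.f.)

10.8 Ω

Seg 1: A = πr² = π(1.1000e-04 m)² = 3.801e-08 m²
R_1 = (1.02×10^-7)(1.88)/(3.801e-08) = 5.045 Ω
Seg 2: A = π(d/2)² = π(1.3850e-04 m)² = 6.026e-08 m²
R_2 = (5.43×10^-8)(2.78)/(6.026e-08) = 2.505 Ω
Seg 3: A = π(d/2)² = π(1.0600e-04 m)² = 3.530e-08 m²
R_3 = (1.02×10^-7)(1.11)/(3.530e-08) = 3.207 Ω
R_total = R_1 + R_2 + R_3 = 10.8 Ω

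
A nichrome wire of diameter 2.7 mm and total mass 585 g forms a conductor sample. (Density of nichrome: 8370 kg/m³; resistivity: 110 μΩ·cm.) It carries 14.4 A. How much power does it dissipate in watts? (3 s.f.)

486 W

ρ = 110 μΩ·cm = 1.10×10^-6 Ω·m
A = π(d/2)² = π(1.3500e-03 m)² = 5.7256e-06 m²
L = m/(density·A) = 0.585/(8370×5.7256e-06) = 12.21 m
R = ρL/A = (1.10×10^-6)(12.21)/(5.7256e-06) = 2.345 Ω
P = I²R = (14.4)² × 2.345 = 486 W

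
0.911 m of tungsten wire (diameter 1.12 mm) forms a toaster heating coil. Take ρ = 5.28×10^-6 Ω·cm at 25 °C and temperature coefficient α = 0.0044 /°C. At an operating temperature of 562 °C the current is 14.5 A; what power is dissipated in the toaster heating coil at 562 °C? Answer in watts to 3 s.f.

ρ = 5.28×10^-6 Ω·cm = 5.28×10^-8 Ω·m
A = π(d/2)² = π(5.6000e-04 m)² = 9.852e-07 m²
R₍25₎ = ρL/A = (5.28×10^-8)(0.911)/(9.852e-07) = 0.04882 Ω
R₍562₎ = R₍25₎(1 + αΔT) = 0.04882 × (1 + 0.0044×537) = 0.1642 Ω
P = I²R = (14.5)² × 0.1642 = 34.5 W

34.5 W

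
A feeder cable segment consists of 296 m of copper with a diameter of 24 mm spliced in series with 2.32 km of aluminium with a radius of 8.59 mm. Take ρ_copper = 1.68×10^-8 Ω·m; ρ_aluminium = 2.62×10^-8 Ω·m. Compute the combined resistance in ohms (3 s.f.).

0.273 Ω

Segment 1: A = π(d/2)² = π(1.2000e-02 m)² = 4.524e-04 m²
R₁ = ρL/A = (1.68×10^-8)(296)/(4.524e-04) = 0.01099 Ω
Segment 2: A = πr² = π(8.5900e-03 m)² = 2.318e-04 m²
R₂ = (2.62×10^-8)(2320)/(2.318e-04) = 0.2622 Ω
R = R₁ + R₂ = 0.273 Ω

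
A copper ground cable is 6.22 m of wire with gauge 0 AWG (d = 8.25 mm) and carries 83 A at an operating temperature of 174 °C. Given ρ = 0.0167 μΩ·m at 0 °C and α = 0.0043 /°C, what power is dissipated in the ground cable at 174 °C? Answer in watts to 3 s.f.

ρ = 0.0167 μΩ·m = 1.67×10^-8 Ω·m
A = π(8.25/2 mm)² = π(4.1250e-03 m)² = 5.346e-05 m²
R₍0₎ = ρL/A = (1.67×10^-8)(6.22)/(5.346e-05) = 0.001943 Ω
R₍174₎ = R₍0₎(1 + αΔT) = 0.001943 × (1 + 0.0043×174) = 0.003397 Ω
P = I²R = (83)² × 0.003397 = 23.4 W

23.4 W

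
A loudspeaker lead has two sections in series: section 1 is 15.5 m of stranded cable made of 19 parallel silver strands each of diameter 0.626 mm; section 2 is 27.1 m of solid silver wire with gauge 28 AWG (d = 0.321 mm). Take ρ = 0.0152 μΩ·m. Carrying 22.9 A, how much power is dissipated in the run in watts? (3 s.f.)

2690 W

ρ = 0.0152 μΩ·m = 1.52×10^-8 Ω·m
Section 1: A_strand = π(3.1300e-04)² = 3.078e-07 m²; R₁ = ρL/(N·A_s) = (1.52×10^-8)(15.5)/(19×3.078e-07) = 0.04029 Ω
Section 2: A = π(0.321/2 mm)² = π(1.6050e-04 m)² = 8.093e-08 m²
R₂ = (1.52×10^-8)(27.1)/(8.093e-08) = 5.09 Ω
R = R₁ + R₂ = 5.13 Ω
P = I²R = (22.9)² × 5.13 = 2690 W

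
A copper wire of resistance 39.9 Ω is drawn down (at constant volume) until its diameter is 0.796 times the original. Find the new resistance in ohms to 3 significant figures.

Volume constant ⇒ L' = L/r² with r = 0.796. R' = ρL'/A' = ρ(L/r²)/(πr²d₀²/4) = R/r⁴.
R' = 2.491 × 39.9 = 99.4 Ω

99.4 Ω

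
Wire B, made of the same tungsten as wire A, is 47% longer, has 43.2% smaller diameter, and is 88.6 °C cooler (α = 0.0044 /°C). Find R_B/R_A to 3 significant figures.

2.78

R ∝ ρL/d² with ρ ∝ (1+αΔT), so R_B/R_A = (1 + 47/100) × (1 − 43.2/100)⁻² × (1 − 0.0044×88.6)
= 1.47 × 3.1 × 0.6102 = 2.78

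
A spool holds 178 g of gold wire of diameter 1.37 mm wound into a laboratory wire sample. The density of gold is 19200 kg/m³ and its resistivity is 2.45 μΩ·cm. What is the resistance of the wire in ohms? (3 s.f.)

ρ = 2.45 μΩ·cm = 2.45×10^-8 Ω·m
A = π(d/2)² = π(6.8500e-04 m)² = 1.4741e-06 m²
L = m/(density·A) = 0.178/(19200×1.4741e-06) = 6.289 m
R = ρL/A = (2.45×10^-8)(6.289)/(1.4741e-06) = 0.105 Ω

0.105 Ω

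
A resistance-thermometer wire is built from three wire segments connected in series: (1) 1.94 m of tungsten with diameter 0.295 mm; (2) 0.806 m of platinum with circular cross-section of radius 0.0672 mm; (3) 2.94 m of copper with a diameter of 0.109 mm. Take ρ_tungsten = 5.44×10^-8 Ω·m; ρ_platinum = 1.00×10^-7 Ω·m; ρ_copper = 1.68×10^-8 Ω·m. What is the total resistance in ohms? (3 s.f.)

12.5 Ω

Seg 1: A = π(d/2)² = π(1.4750e-04 m)² = 6.835e-08 m²
R_1 = (5.44×10^-8)(1.94)/(6.835e-08) = 1.544 Ω
Seg 2: A = πr² = π(6.7200e-05 m)² = 1.419e-08 m²
R_2 = (1.00×10^-7)(0.806)/(1.419e-08) = 5.681 Ω
Seg 3: A = π(d/2)² = π(5.4500e-05 m)² = 9.331e-09 m²
R_3 = (1.68×10^-8)(2.94)/(9.331e-09) = 5.293 Ω
R_total = R_1 + R_2 + R_3 = 12.5 Ω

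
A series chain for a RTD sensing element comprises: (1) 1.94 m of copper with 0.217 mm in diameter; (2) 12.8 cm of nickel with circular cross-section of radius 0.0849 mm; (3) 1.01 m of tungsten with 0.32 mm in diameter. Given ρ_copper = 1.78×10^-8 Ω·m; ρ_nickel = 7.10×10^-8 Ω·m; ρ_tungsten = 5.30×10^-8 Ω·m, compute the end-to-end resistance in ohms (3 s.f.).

Seg 1: A = π(d/2)² = π(1.0850e-04 m)² = 3.698e-08 m²
R_1 = (1.78×10^-8)(1.94)/(3.698e-08) = 0.9337 Ω
Seg 2: A = πr² = π(8.4900e-05 m)² = 2.264e-08 m²
R_2 = (7.10×10^-8)(0.128)/(2.264e-08) = 0.4013 Ω
Seg 3: A = π(d/2)² = π(1.6000e-04 m)² = 8.042e-08 m²
R_3 = (5.30×10^-8)(1.01)/(8.042e-08) = 0.6656 Ω
R_total = R_1 + R_2 + R_3 = 2.00 Ω

2.00 Ω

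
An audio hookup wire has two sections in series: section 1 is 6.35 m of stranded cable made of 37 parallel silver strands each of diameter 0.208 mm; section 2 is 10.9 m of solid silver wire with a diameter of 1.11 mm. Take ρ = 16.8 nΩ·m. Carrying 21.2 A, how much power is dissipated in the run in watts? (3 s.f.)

ρ = 16.8 nΩ·m = 1.68×10^-8 Ω·m
Section 1: A_strand = π(1.0400e-04)² = 3.398e-08 m²; R₁ = ρL/(N·A_s) = (1.68×10^-8)(6.35)/(37×3.398e-08) = 0.08485 Ω
Section 2: A = π(d/2)² = π(5.5500e-04 m)² = 9.677e-07 m²
R₂ = (1.68×10^-8)(10.9)/(9.677e-07) = 0.1892 Ω
R = R₁ + R₂ = 0.2741 Ω
P = I²R = (21.2)² × 0.2741 = 123 W

123 W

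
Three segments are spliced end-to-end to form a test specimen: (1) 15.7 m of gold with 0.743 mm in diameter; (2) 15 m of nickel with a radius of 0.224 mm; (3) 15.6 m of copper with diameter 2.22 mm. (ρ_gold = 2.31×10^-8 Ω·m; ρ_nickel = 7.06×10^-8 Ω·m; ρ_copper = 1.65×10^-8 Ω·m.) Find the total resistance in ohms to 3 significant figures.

Seg 1: A = π(d/2)² = π(3.7150e-04 m)² = 4.336e-07 m²
R_1 = (2.31×10^-8)(15.7)/(4.336e-07) = 0.8365 Ω
Seg 2: A = πr² = π(2.2400e-04 m)² = 1.576e-07 m²
R_2 = (7.06×10^-8)(15)/(1.576e-07) = 6.718 Ω
Seg 3: A = π(d/2)² = π(1.1100e-03 m)² = 3.871e-06 m²
R_3 = (1.65×10^-8)(15.6)/(3.871e-06) = 0.0665 Ω
R_total = R_1 + R_2 + R_3 = 7.62 Ω

7.62 Ω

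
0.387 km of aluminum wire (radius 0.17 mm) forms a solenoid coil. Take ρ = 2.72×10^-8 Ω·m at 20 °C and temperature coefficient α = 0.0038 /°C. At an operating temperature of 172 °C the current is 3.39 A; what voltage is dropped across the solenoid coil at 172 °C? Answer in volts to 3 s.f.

620 V

A = πr² = π(1.7000e-04 m)² = 9.079e-08 m²
R₍20₎ = ρL/A = (2.72×10^-8)(387)/(9.079e-08) = 115.9 Ω
R₍172₎ = R₍20₎(1 + αΔT) = 115.9 × (1 + 0.0038×152) = 182.9 Ω
V = IR = 3.39 × 182.9 = 620 V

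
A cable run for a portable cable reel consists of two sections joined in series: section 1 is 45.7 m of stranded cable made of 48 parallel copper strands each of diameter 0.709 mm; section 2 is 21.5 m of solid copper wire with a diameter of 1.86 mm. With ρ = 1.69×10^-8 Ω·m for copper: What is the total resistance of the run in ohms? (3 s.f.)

0.174 Ω

Section 1: A_strand = π(3.5450e-04)² = 3.948e-07 m²; R₁ = ρL/(N·A_s) = (1.69×10^-8)(45.7)/(48×3.948e-07) = 0.04075 Ω
Section 2: A = π(d/2)² = π(9.3000e-04 m)² = 2.717e-06 m²
R₂ = (1.69×10^-8)(21.5)/(2.717e-06) = 0.1337 Ω
R = R₁ + R₂ = 0.174 Ω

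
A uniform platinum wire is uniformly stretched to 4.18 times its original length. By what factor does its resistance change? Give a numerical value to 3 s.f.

17.5

Volume constant ⇒ A' = A/k with k = 4.18. R' = ρ(kL)/(A/k) = k²R.
Factor = 17.5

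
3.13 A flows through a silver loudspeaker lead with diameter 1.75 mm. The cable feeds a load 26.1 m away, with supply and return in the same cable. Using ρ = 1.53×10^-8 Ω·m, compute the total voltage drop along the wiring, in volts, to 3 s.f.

A = π(d/2)² = π(8.7500e-04 m)² = 2.405e-06 m²
Total conductor length (both ways) L = 2 × 26.1 = 52.2 m
R = ρL/A = (1.53×10^-8)(52.2)/(2.405e-06) = 0.332 Ω
V = IR = 3.13 × 0.332 = 1.04 V

1.04 V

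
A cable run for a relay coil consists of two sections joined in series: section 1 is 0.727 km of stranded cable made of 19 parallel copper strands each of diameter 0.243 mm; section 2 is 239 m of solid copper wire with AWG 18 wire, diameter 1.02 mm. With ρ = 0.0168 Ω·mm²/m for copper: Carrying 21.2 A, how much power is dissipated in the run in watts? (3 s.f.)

8440 W

ρ = 0.0168 Ω·mm²/m = 1.68×10^-8 Ω·m
Section 1: A_strand = π(1.2150e-04)² = 4.638e-08 m²; R₁ = ρL/(N·A_s) = (1.68×10^-8)(727)/(19×4.638e-08) = 13.86 Ω
Section 2: A = π(1.02/2 mm)² = π(5.1000e-04 m)² = 8.171e-07 m²
R₂ = (1.68×10^-8)(239)/(8.171e-07) = 4.914 Ω
R = R₁ + R₂ = 18.77 Ω
P = I²R = (21.2)² × 18.77 = 8440 W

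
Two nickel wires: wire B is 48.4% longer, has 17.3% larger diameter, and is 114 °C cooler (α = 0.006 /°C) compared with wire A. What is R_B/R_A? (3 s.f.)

0.341

R ∝ ρL/d² with ρ ∝ (1+αΔT), so R_B/R_A = (1 + 48.4/100) × (1 + 17.3/100)⁻² × (1 − 0.006×114)
= 1.484 × 0.7268 × 0.316 = 0.341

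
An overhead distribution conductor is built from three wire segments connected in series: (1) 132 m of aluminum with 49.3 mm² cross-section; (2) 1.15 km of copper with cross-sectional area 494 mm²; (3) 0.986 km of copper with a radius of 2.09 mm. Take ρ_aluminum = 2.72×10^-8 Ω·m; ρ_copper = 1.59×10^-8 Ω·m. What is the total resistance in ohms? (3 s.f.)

Seg 1: A = 49.3 mm² = 4.930e-05 m²
R_1 = (2.72×10^-8)(132)/(4.930e-05) = 0.07283 Ω
Seg 2: A = 494 mm² = 4.940e-04 m²
R_2 = (1.59×10^-8)(1150)/(4.940e-04) = 0.03701 Ω
Seg 3: A = πr² = π(2.0900e-03 m)² = 1.372e-05 m²
R_3 = (1.59×10^-8)(986)/(1.372e-05) = 1.142 Ω
R_total = R_1 + R_2 + R_3 = 1.25 Ω

1.25 Ω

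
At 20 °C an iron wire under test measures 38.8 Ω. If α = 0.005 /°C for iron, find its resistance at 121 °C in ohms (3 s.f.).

ΔT = 121 − 20 = 101 °C
R = R₀(1 + αΔT) = 38.8 × (1 + 0.005×101) = 38.8 × 1.505 = 58.4 Ω

58.4 Ω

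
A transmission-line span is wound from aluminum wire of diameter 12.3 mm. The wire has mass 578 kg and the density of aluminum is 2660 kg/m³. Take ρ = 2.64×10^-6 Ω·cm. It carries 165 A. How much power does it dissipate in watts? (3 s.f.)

11100 W

ρ = 2.64×10^-6 Ω·cm = 2.64×10^-8 Ω·m
A = π(d/2)² = π(6.1500e-03 m)² = 1.1882e-04 m²
L = m/(density·A) = 578/(2660×1.1882e-04) = 1829 m
R = ρL/A = (2.64×10^-8)(1829)/(1.1882e-04) = 0.4063 Ω
P = I²R = (165)² × 0.4063 = 11100 W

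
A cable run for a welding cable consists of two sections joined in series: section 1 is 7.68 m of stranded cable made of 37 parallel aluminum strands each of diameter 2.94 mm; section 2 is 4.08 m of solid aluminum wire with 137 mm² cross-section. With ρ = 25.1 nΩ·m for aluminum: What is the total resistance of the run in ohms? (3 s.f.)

ρ = 25.1 nΩ·m = 2.51×10^-8 Ω·m
Section 1: A_strand = π(1.4700e-03)² = 6.789e-06 m²; R₁ = ρL/(N·A_s) = (2.51×10^-8)(7.68)/(37×6.789e-06) = 7.674×10^-4 Ω
Section 2: A = 137 mm² = 1.370e-04 m²
R₂ = (2.51×10^-8)(4.08)/(1.370e-04) = 7.475×10^-4 Ω
R = R₁ + R₂ = 0.00151 Ω

0.00151 Ω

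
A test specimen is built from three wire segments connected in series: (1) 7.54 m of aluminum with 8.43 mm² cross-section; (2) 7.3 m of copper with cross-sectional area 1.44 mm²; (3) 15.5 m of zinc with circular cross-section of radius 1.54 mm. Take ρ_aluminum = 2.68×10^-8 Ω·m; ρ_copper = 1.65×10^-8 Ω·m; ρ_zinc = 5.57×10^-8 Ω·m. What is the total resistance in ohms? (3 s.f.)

Seg 1: A = 8.43 mm² = 8.430e-06 m²
R_1 = (2.68×10^-8)(7.54)/(8.430e-06) = 0.02397 Ω
Seg 2: A = 1.44 mm² = 1.440e-06 m²
R_2 = (1.65×10^-8)(7.3)/(1.440e-06) = 0.08365 Ω
Seg 3: A = πr² = π(1.5400e-03 m)² = 7.451e-06 m²
R_3 = (5.57×10^-8)(15.5)/(7.451e-06) = 0.1159 Ω
R_total = R_1 + R_2 + R_3 = 0.223 Ω

0.223 Ω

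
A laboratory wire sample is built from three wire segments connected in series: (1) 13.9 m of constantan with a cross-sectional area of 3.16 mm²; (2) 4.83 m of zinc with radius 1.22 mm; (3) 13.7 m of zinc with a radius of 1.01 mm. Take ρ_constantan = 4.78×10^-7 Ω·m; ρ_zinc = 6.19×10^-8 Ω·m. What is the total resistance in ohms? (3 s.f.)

2.43 Ω

Seg 1: A = 3.16 mm² = 3.160e-06 m²
R_1 = (4.78×10^-7)(13.9)/(3.160e-06) = 2.103 Ω
Seg 2: A = πr² = π(1.2200e-03 m)² = 4.676e-06 m²
R_2 = (6.19×10^-8)(4.83)/(4.676e-06) = 0.06394 Ω
Seg 3: A = πr² = π(1.0100e-03 m)² = 3.205e-06 m²
R_3 = (6.19×10^-8)(13.7)/(3.205e-06) = 0.2646 Ω
R_total = R_1 + R_2 + R_3 = 2.43 Ω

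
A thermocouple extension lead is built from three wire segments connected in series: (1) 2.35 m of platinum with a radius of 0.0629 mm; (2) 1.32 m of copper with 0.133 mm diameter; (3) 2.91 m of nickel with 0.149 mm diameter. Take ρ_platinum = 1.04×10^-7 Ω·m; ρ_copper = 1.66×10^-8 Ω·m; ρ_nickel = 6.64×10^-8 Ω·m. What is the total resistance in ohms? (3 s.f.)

32.3 Ω

Seg 1: A = πr² = π(6.2900e-05 m)² = 1.243e-08 m²
R_1 = (1.04×10^-7)(2.35)/(1.243e-08) = 19.66 Ω
Seg 2: A = π(d/2)² = π(6.6500e-05 m)² = 1.389e-08 m²
R_2 = (1.66×10^-8)(1.32)/(1.389e-08) = 1.577 Ω
Seg 3: A = π(d/2)² = π(7.4500e-05 m)² = 1.744e-08 m²
R_3 = (6.64×10^-8)(2.91)/(1.744e-08) = 11.08 Ω
R_total = R_1 + R_2 + R_3 = 32.3 Ω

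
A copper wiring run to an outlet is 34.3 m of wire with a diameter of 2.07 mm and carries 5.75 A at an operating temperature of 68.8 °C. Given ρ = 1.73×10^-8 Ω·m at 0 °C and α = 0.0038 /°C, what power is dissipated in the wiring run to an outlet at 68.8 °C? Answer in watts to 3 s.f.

7.35 W

A = π(d/2)² = π(1.0350e-03 m)² = 3.365e-06 m²
R₍0₎ = ρL/A = (1.73×10^-8)(34.3)/(3.365e-06) = 0.1763 Ω
R₍68.8₎ = R₍0₎(1 + αΔT) = 0.1763 × (1 + 0.0038×68.8) = 0.2224 Ω
P = I²R = (5.75)² × 0.2224 = 7.35 W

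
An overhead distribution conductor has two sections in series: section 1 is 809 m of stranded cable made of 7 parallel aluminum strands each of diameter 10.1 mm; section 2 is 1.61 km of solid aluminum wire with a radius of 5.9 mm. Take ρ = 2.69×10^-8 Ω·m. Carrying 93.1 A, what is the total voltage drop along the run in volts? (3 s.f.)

Section 1: A_strand = π(5.0500e-03)² = 8.012e-05 m²; R₁ = ρL/(N·A_s) = (2.69×10^-8)(809)/(7×8.012e-05) = 0.0388 Ω
Section 2: A = πr² = π(5.9000e-03 m)² = 1.094e-04 m²
R₂ = (2.69×10^-8)(1610)/(1.094e-04) = 0.396 Ω
R = R₁ + R₂ = 0.4348 Ω
V = IR = 93.1 × 0.4348 = 40.5 V

40.5 V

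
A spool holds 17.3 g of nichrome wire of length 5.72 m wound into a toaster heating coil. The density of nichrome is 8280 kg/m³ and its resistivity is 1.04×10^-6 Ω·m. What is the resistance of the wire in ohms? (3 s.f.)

A = m/(density·L) = 0.0173/(8280×5.72) = 3.6527e-07 m²
R = ρL/A = (1.04×10^-6)(5.72)/(3.6527e-07) = 16.3 Ω

16.3 Ω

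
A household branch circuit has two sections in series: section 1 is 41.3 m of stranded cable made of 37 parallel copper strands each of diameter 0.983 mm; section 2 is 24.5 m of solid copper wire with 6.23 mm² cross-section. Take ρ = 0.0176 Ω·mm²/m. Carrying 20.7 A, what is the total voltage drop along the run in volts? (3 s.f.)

1.97 V

ρ = 0.0176 Ω·mm²/m = 1.76×10^-8 Ω·m
Section 1: A_strand = π(4.9150e-04)² = 7.589e-07 m²; R₁ = ρL/(N·A_s) = (1.76×10^-8)(41.3)/(37×7.589e-07) = 0.02589 Ω
Section 2: A = 6.23 mm² = 6.230e-06 m²
R₂ = (1.76×10^-8)(24.5)/(6.230e-06) = 0.06921 Ω
R = R₁ + R₂ = 0.0951 Ω
V = IR = 20.7 × 0.0951 = 1.97 V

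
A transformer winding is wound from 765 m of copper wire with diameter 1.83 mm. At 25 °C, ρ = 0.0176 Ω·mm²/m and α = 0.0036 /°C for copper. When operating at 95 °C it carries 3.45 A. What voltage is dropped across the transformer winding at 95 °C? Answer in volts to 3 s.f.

22.1 V

ρ = 0.0176 Ω·mm²/m = 1.76×10^-8 Ω·m
A = π(d/2)² = π(9.1500e-04 m)² = 2.630e-06 m²
R₍25₎ = ρL/A = (1.76×10^-8)(765)/(2.630e-06) = 5.119 Ω
R₍95₎ = R₍25₎(1 + αΔT) = 5.119 × (1 + 0.0036×70) = 6.409 Ω
V = IR = 3.45 × 6.409 = 22.1 V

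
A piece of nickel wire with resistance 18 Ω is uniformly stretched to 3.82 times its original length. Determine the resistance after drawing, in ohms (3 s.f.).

263 Ω

Volume constant ⇒ A' = A/k with k = 3.82. R' = ρ(kL)/(A/k) = k²R.
R' = 14.59 × 18 = 263 Ω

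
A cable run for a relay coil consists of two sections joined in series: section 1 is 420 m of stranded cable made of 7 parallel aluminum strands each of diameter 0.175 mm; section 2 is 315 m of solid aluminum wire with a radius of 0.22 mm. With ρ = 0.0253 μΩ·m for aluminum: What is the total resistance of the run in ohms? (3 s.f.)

116 Ω

ρ = 0.0253 μΩ·m = 2.53×10^-8 Ω·m
Section 1: A_strand = π(8.7500e-05)² = 2.405e-08 m²; R₁ = ρL/(N·A_s) = (2.53×10^-8)(420)/(7×2.405e-08) = 63.11 Ω
Section 2: A = πr² = π(2.2000e-04 m)² = 1.521e-07 m²
R₂ = (2.53×10^-8)(315)/(1.521e-07) = 52.41 Ω
R = R₁ + R₂ = 116 Ω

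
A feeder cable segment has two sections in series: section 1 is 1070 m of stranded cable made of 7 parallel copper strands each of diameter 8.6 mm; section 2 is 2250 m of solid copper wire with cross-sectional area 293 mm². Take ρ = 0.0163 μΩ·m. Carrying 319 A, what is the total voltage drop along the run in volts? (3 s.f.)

ρ = 0.0163 μΩ·m = 1.63×10^-8 Ω·m
Section 1: A_strand = π(4.3000e-03)² = 5.809e-05 m²; R₁ = ρL/(N·A_s) = (1.63×10^-8)(1070)/(7×5.809e-05) = 0.04289 Ω
Section 2: A = 293 mm² = 2.930e-04 m²
R₂ = (1.63×10^-8)(2250)/(2.930e-04) = 0.1252 Ω
R = R₁ + R₂ = 0.1681 Ω
V = IR = 319 × 0.1681 = 53.6 V

53.6 V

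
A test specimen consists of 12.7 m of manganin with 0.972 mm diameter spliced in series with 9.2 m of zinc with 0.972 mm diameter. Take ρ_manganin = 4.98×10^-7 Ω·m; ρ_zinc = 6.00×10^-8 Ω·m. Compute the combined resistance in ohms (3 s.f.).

9.27 Ω

Segment 1: A = π(d/2)² = π(4.8600e-04 m)² = 7.420e-07 m²
R₁ = ρL/A = (4.98×10^-7)(12.7)/(7.420e-07) = 8.523 Ω
R₂ = (6.00×10^-8)(9.2)/(7.420e-07) = 0.7439 Ω
R = R₁ + R₂ = 9.27 Ω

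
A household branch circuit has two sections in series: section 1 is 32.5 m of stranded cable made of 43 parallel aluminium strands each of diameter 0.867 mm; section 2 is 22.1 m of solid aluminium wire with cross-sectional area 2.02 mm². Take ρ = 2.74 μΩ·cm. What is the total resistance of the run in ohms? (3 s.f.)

ρ = 2.74 μΩ·cm = 2.74×10^-8 Ω·m
Section 1: A_strand = π(4.3350e-04)² = 5.904e-07 m²; R₁ = ρL/(N·A_s) = (2.74×10^-8)(32.5)/(43×5.904e-07) = 0.03508 Ω
Section 2: A = 2.02 mm² = 2.020e-06 m²
R₂ = (2.74×10^-8)(22.1)/(2.020e-06) = 0.2998 Ω
R = R₁ + R₂ = 0.335 Ω

0.335 Ω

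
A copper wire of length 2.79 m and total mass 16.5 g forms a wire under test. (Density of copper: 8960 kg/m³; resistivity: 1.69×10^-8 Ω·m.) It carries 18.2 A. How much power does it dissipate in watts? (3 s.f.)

A = m/(density·L) = 0.0165/(8960×2.79) = 6.6004e-07 m²
R = ρL/A = (1.69×10^-8)(2.79)/(6.6004e-07) = 0.07144 Ω
P = I²R = (18.2)² × 0.07144 = 23.7 W

23.7 W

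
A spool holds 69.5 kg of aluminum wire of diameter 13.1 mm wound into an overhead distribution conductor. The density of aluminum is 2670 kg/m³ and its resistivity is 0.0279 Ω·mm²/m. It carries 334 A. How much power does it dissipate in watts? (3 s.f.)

ρ = 0.0279 Ω·mm²/m = 2.79×10^-8 Ω·m
A = π(d/2)² = π(6.5500e-03 m)² = 1.3478e-04 m²
L = m/(density·A) = 69.5/(2670×1.3478e-04) = 193.1 m
R = ρL/A = (2.79×10^-8)(193.1)/(1.3478e-04) = 0.03998 Ω
P = I²R = (334)² × 0.03998 = 4460 W

4460 W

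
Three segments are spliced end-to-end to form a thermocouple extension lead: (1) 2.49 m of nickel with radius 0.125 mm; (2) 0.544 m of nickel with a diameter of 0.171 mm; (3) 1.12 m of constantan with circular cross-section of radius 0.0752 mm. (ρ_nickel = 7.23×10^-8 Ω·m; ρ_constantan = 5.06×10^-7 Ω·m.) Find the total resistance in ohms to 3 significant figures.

37.3 Ω

Seg 1: A = πr² = π(1.2500e-04 m)² = 4.909e-08 m²
R_1 = (7.23×10^-8)(2.49)/(4.909e-08) = 3.667 Ω
Seg 2: A = π(d/2)² = π(8.5500e-05 m)² = 2.297e-08 m²
R_2 = (7.23×10^-8)(0.544)/(2.297e-08) = 1.713 Ω
Seg 3: A = πr² = π(7.5200e-05 m)² = 1.777e-08 m²
R_3 = (5.06×10^-7)(1.12)/(1.777e-08) = 31.9 Ω
R_total = R_1 + R_2 + R_3 = 37.3 Ω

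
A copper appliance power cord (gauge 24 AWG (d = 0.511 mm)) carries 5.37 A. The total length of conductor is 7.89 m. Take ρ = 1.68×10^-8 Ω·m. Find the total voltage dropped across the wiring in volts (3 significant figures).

3.47 V

A = π(0.511/2 mm)² = π(2.5550e-04 m)² = 2.051e-07 m²
R = ρL/A = (1.68×10^-8)(7.89)/(2.051e-07) = 0.6463 Ω
V = IR = 5.37 × 0.6463 = 3.47 V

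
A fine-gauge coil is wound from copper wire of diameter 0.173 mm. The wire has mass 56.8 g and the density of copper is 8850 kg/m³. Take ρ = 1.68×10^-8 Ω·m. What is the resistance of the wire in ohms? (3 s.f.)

195 Ω

A = π(d/2)² = π(8.6500e-05 m)² = 2.3506e-08 m²
L = m/(density·A) = 0.0568/(8850×2.3506e-08) = 273 m
R = ρL/A = (1.68×10^-8)(273)/(2.3506e-08) = 195 Ω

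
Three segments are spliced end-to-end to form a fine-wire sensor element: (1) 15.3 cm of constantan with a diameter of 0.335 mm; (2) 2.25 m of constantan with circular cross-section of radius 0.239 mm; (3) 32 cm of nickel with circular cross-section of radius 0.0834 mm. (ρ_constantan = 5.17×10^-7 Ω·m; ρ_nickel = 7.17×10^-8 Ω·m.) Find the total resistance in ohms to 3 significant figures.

8.43 Ω

Seg 1: A = π(d/2)² = π(1.6750e-04 m)² = 8.814e-08 m²
R_1 = (5.17×10^-7)(0.153)/(8.814e-08) = 0.8974 Ω
Seg 2: A = πr² = π(2.3900e-04 m)² = 1.795e-07 m²
R_2 = (5.17×10^-7)(2.25)/(1.795e-07) = 6.482 Ω
Seg 3: A = πr² = π(8.3400e-05 m)² = 2.185e-08 m²
R_3 = (7.17×10^-8)(0.32)/(2.185e-08) = 1.05 Ω
R_total = R_1 + R_2 + R_3 = 8.43 Ω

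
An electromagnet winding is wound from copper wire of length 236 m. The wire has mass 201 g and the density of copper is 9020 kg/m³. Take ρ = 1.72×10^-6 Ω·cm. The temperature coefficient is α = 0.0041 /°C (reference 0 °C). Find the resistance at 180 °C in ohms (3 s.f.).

74.7 Ω

ρ = 1.72×10^-6 Ω·cm = 1.72×10^-8 Ω·m
A = m/(density·L) = 0.201/(9020×236) = 9.4423e-08 m²
R = ρL/A = (1.72×10^-8)(236)/(9.4423e-08) = 42.99 Ω
R(180 °C) = 42.99 × (1 + 0.0041×180) = 74.7 Ω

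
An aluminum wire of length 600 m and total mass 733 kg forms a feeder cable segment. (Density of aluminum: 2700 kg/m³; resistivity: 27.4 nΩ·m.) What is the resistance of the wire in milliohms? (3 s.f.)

ρ = 27.4 nΩ·m = 2.74×10^-8 Ω·m
A = m/(density·L) = 733/(2700×600) = 4.5247e-04 m²
R = ρL/A = (2.74×10^-8)(600)/(4.5247e-04) = 36.3 mΩ

36.3 mΩ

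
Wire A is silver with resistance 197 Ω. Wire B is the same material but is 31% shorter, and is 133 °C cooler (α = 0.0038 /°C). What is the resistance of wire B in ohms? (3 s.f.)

67.2 Ω

R ∝ ρL/d² with ρ ∝ (1+αΔT), so R_B/R_A = (1 − 31/100) × (1 − 0.0038×133)
= 0.69 × 0.4946 = 0.3413
R_B = 0.3413 × 197 = 67.2 Ω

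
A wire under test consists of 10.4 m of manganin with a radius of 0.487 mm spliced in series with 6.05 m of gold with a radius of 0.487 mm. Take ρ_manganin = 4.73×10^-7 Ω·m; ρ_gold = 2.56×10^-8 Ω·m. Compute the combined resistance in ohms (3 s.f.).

Segment 1: A = πr² = π(4.8700e-04 m)² = 7.451e-07 m²
R₁ = ρL/A = (4.73×10^-7)(10.4)/(7.451e-07) = 6.602 Ω
R₂ = (2.56×10^-8)(6.05)/(7.451e-07) = 0.2079 Ω
R = R₁ + R₂ = 6.81 Ω

6.81 Ω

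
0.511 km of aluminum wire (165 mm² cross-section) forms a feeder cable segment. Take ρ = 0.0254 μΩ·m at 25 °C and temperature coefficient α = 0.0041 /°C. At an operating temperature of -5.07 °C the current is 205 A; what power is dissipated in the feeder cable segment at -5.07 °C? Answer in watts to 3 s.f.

2900 W

ρ = 0.0254 μΩ·m = 2.54×10^-8 Ω·m
A = 165 mm² = 1.650e-04 m²
R₍25₎ = ρL/A = (2.54×10^-8)(511)/(1.650e-04) = 0.07866 Ω
R₍-5.07₎ = R₍25₎(1 + αΔT) = 0.07866 × (1 + 0.0041×-30.1) = 0.06896 Ω
P = I²R = (205)² × 0.06896 = 2900 W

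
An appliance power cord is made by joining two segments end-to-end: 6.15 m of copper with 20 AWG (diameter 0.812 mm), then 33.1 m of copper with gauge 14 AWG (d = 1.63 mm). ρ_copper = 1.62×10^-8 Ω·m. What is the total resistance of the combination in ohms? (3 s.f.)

0.449 Ω

Segment 1: A = π(0.812/2 mm)² = π(4.0600e-04 m)² = 5.178e-07 m²
R₁ = ρL/A = (1.62×10^-8)(6.15)/(5.178e-07) = 0.1924 Ω
Segment 2: A = π(1.63/2 mm)² = π(8.1500e-04 m)² = 2.087e-06 m²
R₂ = (1.62×10^-8)(33.1)/(2.087e-06) = 0.257 Ω
R = R₁ + R₂ = 0.449 Ω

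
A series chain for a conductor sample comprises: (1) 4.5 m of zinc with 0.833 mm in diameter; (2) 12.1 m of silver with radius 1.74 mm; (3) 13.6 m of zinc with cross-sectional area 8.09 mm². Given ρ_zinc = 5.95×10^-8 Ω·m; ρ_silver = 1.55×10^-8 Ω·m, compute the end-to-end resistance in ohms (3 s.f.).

0.611 Ω

Seg 1: A = π(d/2)² = π(4.1650e-04 m)² = 5.450e-07 m²
R_1 = (5.95×10^-8)(4.5)/(5.450e-07) = 0.4913 Ω
Seg 2: A = πr² = π(1.7400e-03 m)² = 9.511e-06 m²
R_2 = (1.55×10^-8)(12.1)/(9.511e-06) = 0.01972 Ω
Seg 3: A = 8.09 mm² = 8.090e-06 m²
R_3 = (5.95×10^-8)(13.6)/(8.090e-06) = 0.1 Ω
R_total = R_1 + R_2 + R_3 = 0.611 Ω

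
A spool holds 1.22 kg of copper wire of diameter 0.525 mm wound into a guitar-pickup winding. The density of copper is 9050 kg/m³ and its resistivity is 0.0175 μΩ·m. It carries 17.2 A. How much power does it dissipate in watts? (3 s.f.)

ρ = 0.0175 μΩ·m = 1.75×10^-8 Ω·m
A = π(d/2)² = π(2.6250e-04 m)² = 2.1648e-07 m²
L = m/(density·A) = 1.22/(9050×2.1648e-07) = 622.7 m
R = ρL/A = (1.75×10^-8)(622.7)/(2.1648e-07) = 50.34 Ω
P = I²R = (17.2)² × 50.34 = 14900 W

14900 W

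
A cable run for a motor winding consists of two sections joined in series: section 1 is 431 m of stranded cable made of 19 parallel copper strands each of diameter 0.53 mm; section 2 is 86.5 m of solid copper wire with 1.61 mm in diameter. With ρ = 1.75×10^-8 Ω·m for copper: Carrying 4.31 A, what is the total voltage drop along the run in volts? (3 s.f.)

11.0 V

Section 1: A_strand = π(2.6500e-04)² = 2.206e-07 m²; R₁ = ρL/(N·A_s) = (1.75×10^-8)(431)/(19×2.206e-07) = 1.799 Ω
Section 2: A = π(d/2)² = π(8.0500e-04 m)² = 2.036e-06 m²
R₂ = (1.75×10^-8)(86.5)/(2.036e-06) = 0.7436 Ω
R = R₁ + R₂ = 2.543 Ω
V = IR = 4.31 × 2.543 = 11.0 V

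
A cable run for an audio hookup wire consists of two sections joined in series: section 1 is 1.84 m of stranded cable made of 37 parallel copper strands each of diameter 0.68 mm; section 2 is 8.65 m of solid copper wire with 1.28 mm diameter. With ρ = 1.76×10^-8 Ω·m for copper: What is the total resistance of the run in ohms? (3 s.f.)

Section 1: A_strand = π(3.4000e-04)² = 3.632e-07 m²; R₁ = ρL/(N·A_s) = (1.76×10^-8)(1.84)/(37×3.632e-07) = 0.00241 Ω
Section 2: A = π(d/2)² = π(6.4000e-04 m)² = 1.287e-06 m²
R₂ = (1.76×10^-8)(8.65)/(1.287e-06) = 0.1183 Ω
R = R₁ + R₂ = 0.121 Ω

0.121 Ω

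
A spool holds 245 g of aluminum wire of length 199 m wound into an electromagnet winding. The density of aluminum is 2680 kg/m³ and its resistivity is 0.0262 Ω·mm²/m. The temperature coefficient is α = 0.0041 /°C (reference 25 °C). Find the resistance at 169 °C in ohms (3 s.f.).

ρ = 0.0262 Ω·mm²/m = 2.62×10^-8 Ω·m
A = m/(density·L) = 0.245/(2680×199) = 4.5939e-07 m²
R = ρL/A = (2.62×10^-8)(199)/(4.5939e-07) = 11.35 Ω
R(169 °C) = 11.35 × (1 + 0.0041×144) = 18.1 Ω

18.1 Ω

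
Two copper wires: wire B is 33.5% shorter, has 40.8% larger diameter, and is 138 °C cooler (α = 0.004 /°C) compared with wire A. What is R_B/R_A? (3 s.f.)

0.150

R ∝ ρL/d² with ρ ∝ (1+αΔT), so R_B/R_A = (1 − 33.5/100) × (1 + 40.8/100)⁻² × (1 − 0.004×138)
= 0.665 × 0.5044 × 0.448 = 0.150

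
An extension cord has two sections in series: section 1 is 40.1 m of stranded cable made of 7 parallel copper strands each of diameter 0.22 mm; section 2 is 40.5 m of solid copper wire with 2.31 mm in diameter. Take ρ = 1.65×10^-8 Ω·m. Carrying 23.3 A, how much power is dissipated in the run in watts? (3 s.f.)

Section 1: A_strand = π(1.1000e-04)² = 3.801e-08 m²; R₁ = ρL/(N·A_s) = (1.65×10^-8)(40.1)/(7×3.801e-08) = 2.487 Ω
Section 2: A = π(d/2)² = π(1.1550e-03 m)² = 4.191e-06 m²
R₂ = (1.65×10^-8)(40.5)/(4.191e-06) = 0.1595 Ω
R = R₁ + R₂ = 2.646 Ω
P = I²R = (23.3)² × 2.646 = 1440 W

1440 W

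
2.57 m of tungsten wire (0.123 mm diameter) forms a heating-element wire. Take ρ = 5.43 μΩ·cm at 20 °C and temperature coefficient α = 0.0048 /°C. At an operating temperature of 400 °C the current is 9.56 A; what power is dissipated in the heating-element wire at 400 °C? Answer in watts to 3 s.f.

ρ = 5.43 μΩ·cm = 5.43×10^-8 Ω·m
A = π(d/2)² = π(6.1500e-05 m)² = 1.188e-08 m²
R₍20₎ = ρL/A = (5.43×10^-8)(2.57)/(1.188e-08) = 11.74 Ω
R₍400₎ = R₍20₎(1 + αΔT) = 11.74 × (1 + 0.0048×380) = 33.17 Ω
P = I²R = (9.56)² × 33.17 = 3030 W

3030 W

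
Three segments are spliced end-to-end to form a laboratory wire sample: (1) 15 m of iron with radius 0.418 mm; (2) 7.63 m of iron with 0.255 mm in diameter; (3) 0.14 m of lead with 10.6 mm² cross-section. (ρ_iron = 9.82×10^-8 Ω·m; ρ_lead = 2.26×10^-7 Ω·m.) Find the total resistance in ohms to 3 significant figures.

17.4 Ω

Seg 1: A = πr² = π(4.1800e-04 m)² = 5.489e-07 m²
R_1 = (9.82×10^-8)(15)/(5.489e-07) = 2.683 Ω
Seg 2: A = π(d/2)² = π(1.2750e-04 m)² = 5.107e-08 m²
R_2 = (9.82×10^-8)(7.63)/(5.107e-08) = 14.67 Ω
Seg 3: A = 10.6 mm² = 1.060e-05 m²
R_3 = (2.26×10^-7)(0.14)/(1.060e-05) = 0.002985 Ω
R_total = R_1 + R_2 + R_3 = 17.4 Ω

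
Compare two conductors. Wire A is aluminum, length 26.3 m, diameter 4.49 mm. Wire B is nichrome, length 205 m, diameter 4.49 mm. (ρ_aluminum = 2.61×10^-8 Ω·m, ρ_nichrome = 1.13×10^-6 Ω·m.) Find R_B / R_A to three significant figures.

337

R ∝ ρL/d², so R_B/R_A = (ρ_B/ρ_A) × (L_B/L_A)
= (1.13×10^-6/2.61×10^-8) × (205/26.3) = 337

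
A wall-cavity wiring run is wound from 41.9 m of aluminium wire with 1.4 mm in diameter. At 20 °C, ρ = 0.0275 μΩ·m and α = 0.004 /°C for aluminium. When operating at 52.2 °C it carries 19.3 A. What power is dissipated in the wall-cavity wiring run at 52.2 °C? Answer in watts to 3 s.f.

ρ = 0.0275 μΩ·m = 2.75×10^-8 Ω·m
A = π(d/2)² = π(7.0000e-04 m)² = 1.539e-06 m²
R₍20₎ = ρL/A = (2.75×10^-8)(41.9)/(1.539e-06) = 0.7485 Ω
R₍52.2₎ = R₍20₎(1 + αΔT) = 0.7485 × (1 + 0.004×32.2) = 0.8449 Ω
P = I²R = (19.3)² × 0.8449 = 315 W

315 W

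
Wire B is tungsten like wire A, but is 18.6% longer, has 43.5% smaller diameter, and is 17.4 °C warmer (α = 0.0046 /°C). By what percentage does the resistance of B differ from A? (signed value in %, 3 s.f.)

R ∝ ρL/d² with ρ ∝ (1+αΔT), so R_B/R_A = (1 + 18.6/100) × (1 − 43.5/100)⁻² × (1 + 0.0046×17.4)
= 1.186 × 3.133 × 1.08 = 4.013
(R_B − R_A)/R_A = 4.013 − 1 = 301%

301%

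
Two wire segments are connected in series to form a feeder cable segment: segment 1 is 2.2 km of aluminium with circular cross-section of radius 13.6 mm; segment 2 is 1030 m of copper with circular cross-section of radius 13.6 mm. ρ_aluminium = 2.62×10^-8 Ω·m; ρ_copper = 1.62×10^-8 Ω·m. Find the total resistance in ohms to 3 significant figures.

Segment 1: A = πr² = π(1.3600e-02 m)² = 5.811e-04 m²
R₁ = ρL/A = (2.62×10^-8)(2200)/(5.811e-04) = 0.0992 Ω
R₂ = (1.62×10^-8)(1030)/(5.811e-04) = 0.02872 Ω
R = R₁ + R₂ = 0.128 Ω

0.128 Ω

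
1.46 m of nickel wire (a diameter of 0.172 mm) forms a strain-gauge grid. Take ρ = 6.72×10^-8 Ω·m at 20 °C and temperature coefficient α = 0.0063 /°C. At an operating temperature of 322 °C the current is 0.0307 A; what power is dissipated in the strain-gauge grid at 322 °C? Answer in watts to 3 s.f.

A = π(d/2)² = π(8.6000e-05 m)² = 2.324e-08 m²
R₍20₎ = ρL/A = (6.72×10^-8)(1.46)/(2.324e-08) = 4.223 Ω
R₍322₎ = R₍20₎(1 + αΔT) = 4.223 × (1 + 0.0063×302) = 12.26 Ω
P = I²R = (0.0307)² × 12.26 = 0.0116 W

0.0116 W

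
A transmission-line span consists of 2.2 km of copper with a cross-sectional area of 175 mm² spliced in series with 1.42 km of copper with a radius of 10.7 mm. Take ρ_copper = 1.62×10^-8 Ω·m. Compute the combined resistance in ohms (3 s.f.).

Segment 1: A = 175 mm² = 1.750e-04 m²
R₁ = ρL/A = (1.62×10^-8)(2200)/(1.750e-04) = 0.2037 Ω
Segment 2: A = πr² = π(1.0700e-02 m)² = 3.597e-04 m²
R₂ = (1.62×10^-8)(1420)/(3.597e-04) = 0.06396 Ω
R = R₁ + R₂ = 0.268 Ω

0.268 Ω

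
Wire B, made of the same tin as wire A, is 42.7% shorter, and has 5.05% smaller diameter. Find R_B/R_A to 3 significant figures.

0.636

R ∝ L/d², so R_B/R_A = (1 − 42.7/100) × (1 − 5.05/100)⁻²
= 0.573 × 1.109 = 0.636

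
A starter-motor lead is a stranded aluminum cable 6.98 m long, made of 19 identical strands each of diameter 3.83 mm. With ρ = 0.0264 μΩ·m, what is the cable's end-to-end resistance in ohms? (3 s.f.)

8.42×10^-4 Ω

ρ = 0.0264 μΩ·m = 2.64×10^-8 Ω·m
A_strand = π(1.9150e-03 m)² = 1.152e-05 m²
R_strand = ρL/A = (2.64×10^-8)(6.98)/(1.152e-05) = 0.01599 Ω
R_total = R_strand/N = 0.01599/19 = 8.42×10^-4 Ω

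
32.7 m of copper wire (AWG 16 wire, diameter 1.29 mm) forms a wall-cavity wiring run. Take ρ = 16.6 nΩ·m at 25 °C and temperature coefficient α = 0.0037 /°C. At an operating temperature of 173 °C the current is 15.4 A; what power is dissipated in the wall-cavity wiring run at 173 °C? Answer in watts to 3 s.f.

152 W

ρ = 16.6 nΩ·m = 1.66×10^-8 Ω·m
A = π(1.29/2 mm)² = π(6.4500e-04 m)² = 1.307e-06 m²
R₍25₎ = ρL/A = (1.66×10^-8)(32.7)/(1.307e-06) = 0.4153 Ω
R₍173₎ = R₍25₎(1 + αΔT) = 0.4153 × (1 + 0.0037×148) = 0.6428 Ω
P = I²R = (15.4)² × 0.6428 = 152 W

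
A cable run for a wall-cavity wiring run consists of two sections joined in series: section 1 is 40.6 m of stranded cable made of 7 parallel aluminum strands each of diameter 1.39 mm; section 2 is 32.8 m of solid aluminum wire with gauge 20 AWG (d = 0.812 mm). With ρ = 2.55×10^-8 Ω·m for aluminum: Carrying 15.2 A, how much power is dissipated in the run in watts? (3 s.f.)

Section 1: A_strand = π(6.9500e-04)² = 1.517e-06 m²; R₁ = ρL/(N·A_s) = (2.55×10^-8)(40.6)/(7×1.517e-06) = 0.09747 Ω
Section 2: A = π(0.812/2 mm)² = π(4.0600e-04 m)² = 5.178e-07 m²
R₂ = (2.55×10^-8)(32.8)/(5.178e-07) = 1.615 Ω
R = R₁ + R₂ = 1.713 Ω
P = I²R = (15.2)² × 1.713 = 396 W

396 W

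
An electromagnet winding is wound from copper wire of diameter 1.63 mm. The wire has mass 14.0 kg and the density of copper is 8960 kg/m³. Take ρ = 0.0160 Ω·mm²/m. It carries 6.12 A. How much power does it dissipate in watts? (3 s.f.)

215 W

ρ = 0.0160 Ω·mm²/m = 1.60×10^-8 Ω·m
A = π(d/2)² = π(8.1500e-04 m)² = 2.0867e-06 m²
L = m/(density·A) = 14/(8960×2.0867e-06) = 748.8 m
R = ρL/A = (1.60×10^-8)(748.8)/(2.0867e-06) = 5.741 Ω
P = I²R = (6.12)² × 5.741 = 215 W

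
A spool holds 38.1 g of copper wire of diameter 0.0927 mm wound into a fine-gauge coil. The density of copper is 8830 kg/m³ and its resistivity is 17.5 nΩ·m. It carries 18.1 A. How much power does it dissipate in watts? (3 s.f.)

5.43×10^5 W

ρ = 17.5 nΩ·m = 1.75×10^-8 Ω·m
A = π(d/2)² = π(4.6350e-05 m)² = 6.7492e-09 m²
L = m/(density·A) = 0.0381/(8830×6.7492e-09) = 639.3 m
R = ρL/A = (1.75×10^-8)(639.3)/(6.7492e-09) = 1658 Ω
P = I²R = (18.1)² × 1658 = 5.43×10^5 W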